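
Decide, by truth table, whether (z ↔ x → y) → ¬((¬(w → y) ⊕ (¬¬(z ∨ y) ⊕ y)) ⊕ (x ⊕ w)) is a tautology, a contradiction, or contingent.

x | y | z | w || φ
1 | 1 | 1 | 1 || 1
1 | 1 | 1 | 0 || 0
1 | 1 | 0 | 1 || 1
1 | 1 | 0 | 0 || 1
1 | 0 | 1 | 1 || 1
1 | 0 | 1 | 0 || 1
1 | 0 | 0 | 1 || 0
1 | 0 | 0 | 0 || 0
0 | 1 | 1 | 1 || 0
0 | 1 | 1 | 0 || 1
0 | 1 | 0 | 1 || 1
0 | 1 | 0 | 0 || 1
0 | 0 | 1 | 1 || 0
0 | 0 | 1 | 0 || 0
0 | 0 | 0 | 1 || 1
0 | 0 | 0 | 0 || 1
10 of 16 rows are 1, so the formula is contingent.

contingent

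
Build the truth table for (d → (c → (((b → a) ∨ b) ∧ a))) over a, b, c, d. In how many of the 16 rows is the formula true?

a  b  c  d  |  (b → a)  ((b → a) ∨ b)  (((b → a) ∨ b) ∧ a)  (c → (((b → a) ∨ b) ∧ a))  φ
F  F  F  F  |     T           T                 F                       T              T
F  F  F  T  |     T           T                 F                       T              T
F  F  T  F  |     T           T                 F                       F              T
F  F  T  T  |     T           T                 F                       F              F
F  T  F  F  |     F           T                 F                       T              T
F  T  F  T  |     F           T                 F                       T              T
F  T  T  F  |     F           T                 F                       F              T
F  T  T  T  |     F           T                 F                       F              F
T  F  F  F  |     T           T                 T                       T              T
T  F  F  T  |     T           T                 T                       T              T
T  F  T  F  |     T           T                 T                       T              T
T  F  T  T  |     T           T                 T                       T              T
T  T  F  F  |     T           T                 T                       T              T
T  T  F  T  |     T           T                 T                       T              T
T  T  T  F  |     T           T                 T                       T              T
T  T  T  T  |     T           T                 T                       T              T
The formula is true on 14 of the 16 rows.

14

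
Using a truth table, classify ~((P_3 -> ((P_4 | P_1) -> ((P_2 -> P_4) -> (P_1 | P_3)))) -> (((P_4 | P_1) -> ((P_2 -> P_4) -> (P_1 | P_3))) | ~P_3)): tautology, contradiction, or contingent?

contradiction

P_1  P_2  P_3  P_4     (P_4 | P_1)  (P_2 -> P_4)  (P_1 | P_3)  ~P_3  φ
 T    T    T    T           T            T             T        F    F
 T    T    T    F           T            F             T        F    F
 T    T    F    T           T            T             T        T    F
 T    T    F    F           T            F             T        T    F
 T    F    T    T           T            T             T        F    F
 T    F    T    F           T            T             T        F    F
 T    F    F    T           T            T             T        T    F
 T    F    F    F           T            T             T        T    F
 F    T    T    T           T            T             T        F    F
 F    T    T    F           F            F             T        F    F
 F    T    F    T           T            T             F        T    F
 F    T    F    F           F            F             F        T    F
 F    F    T    T           T            T             T        F    F
 F    F    T    F           F            T             T        F    F
 F    F    F    T           T            T             F        T    F
 F    F    F    F           F            T             F        T    F
Every row is F, so the formula is a contradiction.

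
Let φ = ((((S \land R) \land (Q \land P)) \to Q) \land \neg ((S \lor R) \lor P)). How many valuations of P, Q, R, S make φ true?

P  Q  R  S  |  (S \land R)  (Q \land P)  (S \lor R)  ((S \lor R) \lor P)  \neg ((S \lor R) \lor P)  φ
T  T  T  T  |       T            T           T                T                      F              F
T  T  T  F  |       F            T           T                T                      F              F
T  T  F  T  |       F            T           T                T                      F              F
T  T  F  F  |       F            T           F                T                      F              F
T  F  T  T  |       T            F           T                T                      F              F
T  F  T  F  |       F            F           T                T                      F              F
T  F  F  T  |       F            F           T                T                      F              F
T  F  F  F  |       F            F           F                T                      F              F
F  T  T  T  |       T            F           T                T                      F              F
F  T  T  F  |       F            F           T                T                      F              F
F  T  F  T  |       F            F           T                T                      F              F
F  T  F  F  |       F            F           F                F                      T              T
F  F  T  T  |       T            F           T                T                      F              F
F  F  T  F  |       F            F           T                T                      F              F
F  F  F  T  |       F            F           T                T                      F              F
F  F  F  F  |       F            F           F                F                      T              T
The formula is true on 2 of the 16 rows.

2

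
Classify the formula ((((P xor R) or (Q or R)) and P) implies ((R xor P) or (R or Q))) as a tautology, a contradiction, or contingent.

P | Q | R | (P xor R) | (Q or R) | ((P xor R) or (Q or R)) | (R xor P) | (R or Q) | ((R xor P) or (R or Q)) | φ
- | - | - | --------- | -------- | ----------------------- | --------- | -------- | ----------------------- | -
T | T | T |     F     |    T     |            T            |     F     |    T     |            T            | T
T | T | F |     T     |    T     |            T            |     T     |    T     |            T            | T
T | F | T |     F     |    T     |            T            |     F     |    T     |            T            | T
T | F | F |     T     |    F     |            T            |     T     |    F     |            T            | T
F | T | T |     T     |    T     |            T            |     T     |    T     |            T            | T
F | T | F |     F     |    T     |            T            |     F     |    T     |            T            | T
F | F | T |     T     |    T     |            T            |     T     |    T     |            T            | T
F | F | F |     F     |    F     |            F            |     F     |    F     |            F            | T
Every row is T, so the formula is a tautology.

tautology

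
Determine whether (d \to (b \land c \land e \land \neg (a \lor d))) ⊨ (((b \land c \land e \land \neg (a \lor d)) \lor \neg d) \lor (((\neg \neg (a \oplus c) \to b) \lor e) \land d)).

yes

a | b | c | d | e || φ | ψ
1 | 1 | 1 | 1 | 1 || 0 | 1
1 | 1 | 1 | 1 | 0 || 0 | 1
1 | 1 | 1 | 0 | 1 || 1 | 1
1 | 1 | 1 | 0 | 0 || 1 | 1
1 | 1 | 0 | 1 | 1 || 0 | 1
1 | 1 | 0 | 1 | 0 || 0 | 1
1 | 1 | 0 | 0 | 1 || 1 | 1
1 | 1 | 0 | 0 | 0 || 1 | 1
1 | 0 | 1 | 1 | 1 || 0 | 1
1 | 0 | 1 | 1 | 0 || 0 | 1
1 | 0 | 1 | 0 | 1 || 1 | 1
1 | 0 | 1 | 0 | 0 || 1 | 1
1 | 0 | 0 | 1 | 1 || 0 | 1
1 | 0 | 0 | 1 | 0 || 0 | 0
1 | 0 | 0 | 0 | 1 || 1 | 1
1 | 0 | 0 | 0 | 0 || 1 | 1
0 | 1 | 1 | 1 | 1 || 0 | 1
0 | 1 | 1 | 1 | 0 || 0 | 1
0 | 1 | 1 | 0 | 1 || 1 | 1
0 | 1 | 1 | 0 | 0 || 1 | 1
0 | 1 | 0 | 1 | 1 || 0 | 1
0 | 1 | 0 | 1 | 0 || 0 | 1
0 | 1 | 0 | 0 | 1 || 1 | 1
0 | 1 | 0 | 0 | 0 || 1 | 1
0 | 0 | 1 | 1 | 1 || 0 | 1
0 | 0 | 1 | 1 | 0 || 0 | 0
0 | 0 | 1 | 0 | 1 || 1 | 1
0 | 0 | 1 | 0 | 0 || 1 | 1
0 | 0 | 0 | 1 | 1 || 0 | 1
0 | 0 | 0 | 1 | 0 || 0 | 1
0 | 0 | 0 | 0 | 1 || 1 | 1
0 | 0 | 0 | 0 | 0 || 1 | 1
In every row where φ is true, ψ is also true, so φ ⊨ ψ.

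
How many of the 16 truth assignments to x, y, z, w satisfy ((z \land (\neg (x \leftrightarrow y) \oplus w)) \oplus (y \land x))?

x | y | z | w || φ
T | T | T | T || F
T | T | T | F || T
T | T | F | T || T
T | T | F | F || T
T | F | T | T || F
T | F | T | F || T
T | F | F | T || F
T | F | F | F || F
F | T | T | T || F
F | T | T | F || T
F | T | F | T || F
F | T | F | F || F
F | F | T | T || T
F | F | T | F || F
F | F | F | T || F
F | F | F | F || F
The formula is true on 6 of the 16 rows.

6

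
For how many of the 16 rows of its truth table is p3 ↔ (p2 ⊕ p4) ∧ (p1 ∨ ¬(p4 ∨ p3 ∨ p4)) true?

p1 | p2 | p3 | p4 | (p2 ⊕ p4) | (p4 ∨ p3) | ((p4 ∨ p3) ∨ p4) | ¬((p4 ∨ p3) ∨ p4) | (p1 ∨ ¬((p4 ∨ p3) ∨ p4)) | φ
-- | -- | -- | -- | --------- | --------- | ---------------- | ----------------- | ------------------------ | -
T  | T  | T  | T  |     F     |     T     |        T         |         F         |            T             | F
T  | T  | T  | F  |     T     |     T     |        T         |         F         |            T             | T
T  | T  | F  | T  |     F     |     T     |        T         |         F         |            T             | T
T  | T  | F  | F  |     T     |     F     |        F         |         T         |            T             | F
T  | F  | T  | T  |     T     |     T     |        T         |         F         |            T             | T
T  | F  | T  | F  |     F     |     T     |        T         |         F         |            T             | F
T  | F  | F  | T  |     T     |     T     |        T         |         F         |            T             | F
T  | F  | F  | F  |     F     |     F     |        F         |         T         |            T             | T
F  | T  | T  | T  |     F     |     T     |        T         |         F         |            F             | F
F  | T  | T  | F  |     T     |     T     |        T         |         F         |            F             | F
F  | T  | F  | T  |     F     |     T     |        T         |         F         |            F             | T
F  | T  | F  | F  |     T     |     F     |        F         |         T         |            T             | F
F  | F  | T  | T  |     T     |     T     |        T         |         F         |            F             | F
F  | F  | T  | F  |     F     |     T     |        T         |         F         |            F             | F
F  | F  | F  | T  |     T     |     T     |        T         |         F         |            F             | T
F  | F  | F  | F  |     F     |     F     |        F         |         T         |            T             | T
The formula is true on 7 of the 16 rows.

7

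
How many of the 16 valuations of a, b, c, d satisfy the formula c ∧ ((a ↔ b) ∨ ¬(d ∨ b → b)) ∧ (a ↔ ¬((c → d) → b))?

a  b  c  d  |  (a ↔ b)  (d ∨ b)  ((d ∨ b) → b)  ¬((d ∨ b) → b)  ((a ↔ b) ∨ ¬((d ∨ b) → b))  (c → d)  ((c → d) → b)  ¬((c → d) → b)  (a ↔ ¬((c → d) → b))  φ
0  0  0  0  |     1        0           1              0                     1                  1           0              1                  0            0
0  0  0  1  |     1        1           0              1                     1                  1           0              1                  0            0
0  0  1  0  |     1        0           1              0                     1                  0           1              0                  1            1
0  0  1  1  |     1        1           0              1                     1                  1           0              1                  0            0
0  1  0  0  |     0        1           1              0                     0                  1           1              0                  1            0
0  1  0  1  |     0        1           1              0                     0                  1           1              0                  1            0
0  1  1  0  |     0        1           1              0                     0                  0           1              0                  1            0
0  1  1  1  |     0        1           1              0                     0                  1           1              0                  1            0
1  0  0  0  |     0        0           1              0                     0                  1           0              1                  1            0
1  0  0  1  |     0        1           0              1                     1                  1           0              1                  1            0
1  0  1  0  |     0        0           1              0                     0                  0           1              0                  0            0
1  0  1  1  |     0        1           0              1                     1                  1           0              1                  1            1
1  1  0  0  |     1        1           1              0                     1                  1           1              0                  0            0
1  1  0  1  |     1        1           1              0                     1                  1           1              0                  0            0
1  1  1  0  |     1        1           1              0                     1                  0           1              0                  0            0
1  1  1  1  |     1        1           1              0                     1                  1           1              0                  0            0
The formula is true on 2 of the 16 rows.

2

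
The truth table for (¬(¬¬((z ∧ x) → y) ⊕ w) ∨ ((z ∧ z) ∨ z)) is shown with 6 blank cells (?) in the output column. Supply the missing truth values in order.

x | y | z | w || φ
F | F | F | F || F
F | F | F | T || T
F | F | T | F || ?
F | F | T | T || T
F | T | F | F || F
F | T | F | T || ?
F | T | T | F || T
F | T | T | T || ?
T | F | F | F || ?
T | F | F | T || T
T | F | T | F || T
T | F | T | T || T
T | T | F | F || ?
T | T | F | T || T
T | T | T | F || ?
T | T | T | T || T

T, T, T, F, F, T

Row x=F, y=F, z=T, w=F: ¬(¬¬((z ∧ x) → y) ⊕ w) = F, ((z ∧ z) ∨ z) = T, so the formula = T.
Row x=F, y=T, z=F, w=T: ¬(¬¬((z ∧ x) → y) ⊕ w) = T, ((z ∧ z) ∨ z) = F, so the formula = T.
Row x=F, y=T, z=T, w=T: ¬(¬¬((z ∧ x) → y) ⊕ w) = T, ((z ∧ z) ∨ z) = T, so the formula = T.
Row x=T, y=F, z=F, w=F: ¬(¬¬((z ∧ x) → y) ⊕ w) = F, ((z ∧ z) ∨ z) = F, so the formula = F.
Row x=T, y=T, z=F, w=F: ¬(¬¬((z ∧ x) → y) ⊕ w) = F, ((z ∧ z) ∨ z) = F, so the formula = F.
Row x=T, y=T, z=T, w=F: ¬(¬¬((z ∧ x) → y) ⊕ w) = F, ((z ∧ z) ∨ z) = T, so the formula = T.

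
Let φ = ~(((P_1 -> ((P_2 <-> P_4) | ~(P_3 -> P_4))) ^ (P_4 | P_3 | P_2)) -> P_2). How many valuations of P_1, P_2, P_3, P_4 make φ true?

4

 P_1    P_2    P_3    P_4      (P_2 <-> P_4)  (P_3 -> P_4)  ~(P_3 -> P_4)  (P_4 | P_3 | P_2)    φ  
False  False  False  False          True          True          False            False         True
False  False  False   True         False          True          False             True        False
False  False   True  False          True         False           True             True        False
False  False   True   True         False          True          False             True        False
False   True  False  False         False          True          False             True        False
False   True  False   True          True          True          False             True        False
False   True   True  False         False         False           True             True        False
False   True   True   True          True          True          False             True        False
 True  False  False  False          True          True          False            False         True
 True  False  False   True         False          True          False             True         True
 True  False   True  False          True         False           True             True        False
 True  False   True   True         False          True          False             True         True
 True   True  False  False         False          True          False             True        False
 True   True  False   True          True          True          False             True        False
 True   True   True  False         False         False           True             True        False
 True   True   True   True          True          True          False             True        False
The formula is true on 4 of the 16 rows.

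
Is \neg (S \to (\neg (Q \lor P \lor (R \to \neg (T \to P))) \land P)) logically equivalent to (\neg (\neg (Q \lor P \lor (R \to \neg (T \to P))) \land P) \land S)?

equivalent

P  Q  R  S  T  |  φ  ψ
T  T  T  T  T  |  T  T
T  T  T  T  F  |  T  T
T  T  T  F  T  |  F  F
T  T  T  F  F  |  F  F
T  T  F  T  T  |  T  T
T  T  F  T  F  |  T  T
T  T  F  F  T  |  F  F
T  T  F  F  F  |  F  F
T  F  T  T  T  |  T  T
T  F  T  T  F  |  T  T
T  F  T  F  T  |  F  F
T  F  T  F  F  |  F  F
T  F  F  T  T  |  T  T
T  F  F  T  F  |  T  T
T  F  F  F  T  |  F  F
T  F  F  F  F  |  F  F
F  T  T  T  T  |  T  T
F  T  T  T  F  |  T  T
F  T  T  F  T  |  F  F
F  T  T  F  F  |  F  F
F  T  F  T  T  |  T  T
F  T  F  T  F  |  T  T
F  T  F  F  T  |  F  F
F  T  F  F  F  |  F  F
F  F  T  T  T  |  T  T
F  F  T  T  F  |  T  T
F  F  T  F  T  |  F  F
F  F  T  F  F  |  F  F
F  F  F  T  T  |  T  T
F  F  F  T  F  |  T  T
F  F  F  F  T  |  F  F
F  F  F  F  F  |  F  F
The columns for φ and ψ agree on every row, so they are logically equivalent.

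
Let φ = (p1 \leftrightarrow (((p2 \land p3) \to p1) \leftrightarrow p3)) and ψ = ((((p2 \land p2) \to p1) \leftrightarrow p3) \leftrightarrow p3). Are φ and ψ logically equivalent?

p1 | p2 | p3 | φ | ψ
-- | -- | -- | - | -
F  | F  | F  | T | T
F  | F  | T  | F | T
F  | T  | F  | T | F
F  | T  | T  | T | F
T  | F  | F  | F | T
T  | F  | T  | T | T
T  | T  | F  | F | T
T  | T  | T  | T | T
The columns differ at p1=F, p2=F, p3=T (φ=F, ψ=T), so they are not equivalent.

not equivalent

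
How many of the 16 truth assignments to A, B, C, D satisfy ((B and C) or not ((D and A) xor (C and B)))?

A | B | C | D || (B and C) | (D and A) | (C and B) | ((D and A) xor (C and B)) | φ
0 | 0 | 0 | 0 ||     0     |     0     |     0     |             0             | 1
0 | 0 | 0 | 1 ||     0     |     0     |     0     |             0             | 1
0 | 0 | 1 | 0 ||     0     |     0     |     0     |             0             | 1
0 | 0 | 1 | 1 ||     0     |     0     |     0     |             0             | 1
0 | 1 | 0 | 0 ||     0     |     0     |     0     |             0             | 1
0 | 1 | 0 | 1 ||     0     |     0     |     0     |             0             | 1
0 | 1 | 1 | 0 ||     1     |     0     |     1     |             1             | 1
0 | 1 | 1 | 1 ||     1     |     0     |     1     |             1             | 1
1 | 0 | 0 | 0 ||     0     |     0     |     0     |             0             | 1
1 | 0 | 0 | 1 ||     0     |     1     |     0     |             1             | 0
1 | 0 | 1 | 0 ||     0     |     0     |     0     |             0             | 1
1 | 0 | 1 | 1 ||     0     |     1     |     0     |             1             | 0
1 | 1 | 0 | 0 ||     0     |     0     |     0     |             0             | 1
1 | 1 | 0 | 1 ||     0     |     1     |     0     |             1             | 0
1 | 1 | 1 | 0 ||     1     |     0     |     1     |             1             | 1
1 | 1 | 1 | 1 ||     1     |     1     |     1     |             0             | 1
The formula is true on 13 of the 16 rows.

13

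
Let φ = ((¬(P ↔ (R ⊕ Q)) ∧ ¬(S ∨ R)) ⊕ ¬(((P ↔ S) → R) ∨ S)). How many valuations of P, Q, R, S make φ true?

P | Q | R | S || (R ⊕ Q) | (P ↔ (R ⊕ Q)) | ¬(P ↔ (R ⊕ Q)) | (S ∨ R) | ¬(S ∨ R) | (¬(P ↔ (R ⊕ Q)) ∧ ¬(S ∨ R)) | (P ↔ S) | ((P ↔ S) → R) | (((P ↔ S) → R) ∨ S) | ¬(((P ↔ S) → R) ∨ S) | φ
0 | 0 | 0 | 0 ||    0    |       1       |       0        |    0    |    1     |              0              |    1    |       0       |          0          |          1           | 1
0 | 0 | 0 | 1 ||    0    |       1       |       0        |    1    |    0     |              0              |    0    |       1       |          1          |          0           | 0
0 | 0 | 1 | 0 ||    1    |       0       |       1        |    1    |    0     |              0              |    1    |       1       |          1          |          0           | 0
0 | 0 | 1 | 1 ||    1    |       0       |       1        |    1    |    0     |              0              |    0    |       1       |          1          |          0           | 0
0 | 1 | 0 | 0 ||    1    |       0       |       1        |    0    |    1     |              1              |    1    |       0       |          0          |          1           | 0
0 | 1 | 0 | 1 ||    1    |       0       |       1        |    1    |    0     |              0              |    0    |       1       |          1          |          0           | 0
0 | 1 | 1 | 0 ||    0    |       1       |       0        |    1    |    0     |              0              |    1    |       1       |          1          |          0           | 0
0 | 1 | 1 | 1 ||    0    |       1       |       0        |    1    |    0     |              0              |    0    |       1       |          1          |          0           | 0
1 | 0 | 0 | 0 ||    0    |       0       |       1        |    0    |    1     |              1              |    0    |       1       |          1          |          0           | 1
1 | 0 | 0 | 1 ||    0    |       0       |       1        |    1    |    0     |              0              |    1    |       0       |          1          |          0           | 0
1 | 0 | 1 | 0 ||    1    |       1       |       0        |    1    |    0     |              0              |    0    |       1       |          1          |          0           | 0
1 | 0 | 1 | 1 ||    1    |       1       |       0        |    1    |    0     |              0              |    1    |       1       |          1          |          0           | 0
1 | 1 | 0 | 0 ||    1    |       1       |       0        |    0    |    1     |              0              |    0    |       1       |          1          |          0           | 0
1 | 1 | 0 | 1 ||    1    |       1       |       0        |    1    |    0     |              0              |    1    |       0       |          1          |          0           | 0
1 | 1 | 1 | 0 ||    0    |       0       |       1        |    1    |    0     |              0              |    0    |       1       |          1          |          0           | 0
1 | 1 | 1 | 1 ||    0    |       0       |       1        |    1    |    0     |              0              |    1    |       1       |          1          |          0           | 0
The formula is true on 2 of the 16 rows.

2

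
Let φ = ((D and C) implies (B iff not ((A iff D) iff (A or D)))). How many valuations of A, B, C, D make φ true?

14

A  B  C  D  |  (D and C)  (A iff D)  (A or D)  ((A iff D) iff (A or D))  not ((A iff D) iff (A or D))  φ
0  0  0  0  |      0          1         0                 0                           1                1
0  0  0  1  |      0          0         1                 0                           1                1
0  0  1  0  |      0          1         0                 0                           1                1
0  0  1  1  |      1          0         1                 0                           1                0
0  1  0  0  |      0          1         0                 0                           1                1
0  1  0  1  |      0          0         1                 0                           1                1
0  1  1  0  |      0          1         0                 0                           1                1
0  1  1  1  |      1          0         1                 0                           1                1
1  0  0  0  |      0          0         1                 0                           1                1
1  0  0  1  |      0          1         1                 1                           0                1
1  0  1  0  |      0          0         1                 0                           1                1
1  0  1  1  |      1          1         1                 1                           0                1
1  1  0  0  |      0          0         1                 0                           1                1
1  1  0  1  |      0          1         1                 1                           0                1
1  1  1  0  |      0          0         1                 0                           1                1
1  1  1  1  |      1          1         1                 1                           0                0
The formula is true on 14 of the 16 rows.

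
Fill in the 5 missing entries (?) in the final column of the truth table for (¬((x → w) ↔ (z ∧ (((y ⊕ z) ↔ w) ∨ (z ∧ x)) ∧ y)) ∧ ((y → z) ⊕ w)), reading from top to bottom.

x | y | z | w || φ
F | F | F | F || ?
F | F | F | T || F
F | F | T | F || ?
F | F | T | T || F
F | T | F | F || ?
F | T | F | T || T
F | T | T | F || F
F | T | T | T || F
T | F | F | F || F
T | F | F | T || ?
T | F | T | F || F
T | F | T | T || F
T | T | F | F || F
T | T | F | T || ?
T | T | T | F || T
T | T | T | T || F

T, T, F, F, T

Row x=F, y=F, z=F, w=F: ¬((x → w) ↔ (z ∧ (((y ⊕ z) ↔ w) ∨ (z ∧ x)) ∧ y)) = T, ((y → z) ⊕ w) = T, so the formula = T.
Row x=F, y=F, z=T, w=F: ¬((x → w) ↔ (z ∧ (((y ⊕ z) ↔ w) ∨ (z ∧ x)) ∧ y)) = T, ((y → z) ⊕ w) = T, so the formula = T.
Row x=F, y=T, z=F, w=F: ¬((x → w) ↔ (z ∧ (((y ⊕ z) ↔ w) ∨ (z ∧ x)) ∧ y)) = T, ((y → z) ⊕ w) = F, so the formula = F.
Row x=T, y=F, z=F, w=T: ¬((x → w) ↔ (z ∧ (((y ⊕ z) ↔ w) ∨ (z ∧ x)) ∧ y)) = T, ((y → z) ⊕ w) = F, so the formula = F.
Row x=T, y=T, z=F, w=T: ¬((x → w) ↔ (z ∧ (((y ⊕ z) ↔ w) ∨ (z ∧ x)) ∧ y)) = T, ((y → z) ⊕ w) = T, so the formula = T.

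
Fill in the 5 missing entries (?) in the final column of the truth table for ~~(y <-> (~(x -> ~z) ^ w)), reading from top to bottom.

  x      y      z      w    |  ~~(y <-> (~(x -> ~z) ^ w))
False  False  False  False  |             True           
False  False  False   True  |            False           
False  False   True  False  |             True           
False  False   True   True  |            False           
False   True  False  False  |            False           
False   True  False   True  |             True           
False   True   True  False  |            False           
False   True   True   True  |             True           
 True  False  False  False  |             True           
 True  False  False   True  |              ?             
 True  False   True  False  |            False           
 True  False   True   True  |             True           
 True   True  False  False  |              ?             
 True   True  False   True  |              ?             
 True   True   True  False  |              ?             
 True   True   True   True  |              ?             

False, False, True, True, False

Row x=True, y=False, z=False, w=True: (y <-> (~(x -> ~z) ^ w)) = False, ~(y <-> (~(x -> ~z) ^ w)) = True, so ~~(y <-> (~(x -> ~z) ^ w)) = False.
Row x=True, y=True, z=False, w=False: (y <-> (~(x -> ~z) ^ w)) = False, ~(y <-> (~(x -> ~z) ^ w)) = True, so ~~(y <-> (~(x -> ~z) ^ w)) = False.
Row x=True, y=True, z=False, w=True: (y <-> (~(x -> ~z) ^ w)) = True, ~(y <-> (~(x -> ~z) ^ w)) = False, so ~~(y <-> (~(x -> ~z) ^ w)) = True.
Row x=True, y=True, z=True, w=False: (y <-> (~(x -> ~z) ^ w)) = True, ~(y <-> (~(x -> ~z) ^ w)) = False, so ~~(y <-> (~(x -> ~z) ^ w)) = True.
Row x=True, y=True, z=True, w=True: (y <-> (~(x -> ~z) ^ w)) = False, ~(y <-> (~(x -> ~z) ^ w)) = True, so ~~(y <-> (~(x -> ~z) ^ w)) = False.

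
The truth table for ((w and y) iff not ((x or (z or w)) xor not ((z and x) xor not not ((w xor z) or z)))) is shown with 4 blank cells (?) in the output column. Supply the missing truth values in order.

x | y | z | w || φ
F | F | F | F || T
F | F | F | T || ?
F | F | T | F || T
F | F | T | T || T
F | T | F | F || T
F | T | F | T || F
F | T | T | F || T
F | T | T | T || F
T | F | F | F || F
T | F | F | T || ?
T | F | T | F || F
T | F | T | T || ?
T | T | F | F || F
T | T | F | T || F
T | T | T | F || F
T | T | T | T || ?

T, T, F, T

Row x=F, y=F, z=F, w=T: (w and y) = F, not ((x or (z or w)) xor not ((z and x) xor not not ((w xor z) or z))) = F, so the formula = T.
Row x=T, y=F, z=F, w=T: (w and y) = F, not ((x or (z or w)) xor not ((z and x) xor not not ((w xor z) or z))) = F, so the formula = T.
Row x=T, y=F, z=T, w=T: (w and y) = F, not ((x or (z or w)) xor not ((z and x) xor not not ((w xor z) or z))) = T, so the formula = F.
Row x=T, y=T, z=T, w=T: (w and y) = T, not ((x or (z or w)) xor not ((z and x) xor not not ((w xor z) or z))) = T, so the formula = T.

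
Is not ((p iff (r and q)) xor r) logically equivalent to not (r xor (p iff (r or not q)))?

p | q | r || φ | ψ
0 | 0 | 0 || 0 | 1
0 | 0 | 1 || 1 | 0
0 | 1 | 0 || 0 | 0
0 | 1 | 1 || 0 | 0
1 | 0 | 0 || 1 | 0
1 | 0 | 1 || 0 | 1
1 | 1 | 0 || 1 | 1
1 | 1 | 1 || 1 | 1
The columns differ at p=0, q=0, r=0 (φ=0, ψ=1), so they are not equivalent.

not equivalent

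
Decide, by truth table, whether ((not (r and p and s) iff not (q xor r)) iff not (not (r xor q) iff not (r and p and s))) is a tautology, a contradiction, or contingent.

p | q | r | s | (r and p and s) | not (r and p and s) | (q xor r) | not (q xor r) | (r xor q) | not (r xor q) | φ
- | - | - | - | --------------- | ------------------- | --------- | ------------- | --------- | ------------- | -
0 | 0 | 0 | 0 |        0        |          1          |     0     |       1       |     0     |       1       | 0
0 | 0 | 0 | 1 |        0        |          1          |     0     |       1       |     0     |       1       | 0
0 | 0 | 1 | 0 |        0        |          1          |     1     |       0       |     1     |       0       | 0
0 | 0 | 1 | 1 |        0        |          1          |     1     |       0       |     1     |       0       | 0
0 | 1 | 0 | 0 |        0        |          1          |     1     |       0       |     1     |       0       | 0
0 | 1 | 0 | 1 |        0        |          1          |     1     |       0       |     1     |       0       | 0
0 | 1 | 1 | 0 |        0        |          1          |     0     |       1       |     0     |       1       | 0
0 | 1 | 1 | 1 |        0        |          1          |     0     |       1       |     0     |       1       | 0
1 | 0 | 0 | 0 |        0        |          1          |     0     |       1       |     0     |       1       | 0
1 | 0 | 0 | 1 |        0        |          1          |     0     |       1       |     0     |       1       | 0
1 | 0 | 1 | 0 |        0        |          1          |     1     |       0       |     1     |       0       | 0
1 | 0 | 1 | 1 |        1        |          0          |     1     |       0       |     1     |       0       | 0
1 | 1 | 0 | 0 |        0        |          1          |     1     |       0       |     1     |       0       | 0
1 | 1 | 0 | 1 |        0        |          1          |     1     |       0       |     1     |       0       | 0
1 | 1 | 1 | 0 |        0        |          1          |     0     |       1       |     0     |       1       | 0
1 | 1 | 1 | 1 |        1        |          0          |     0     |       1       |     0     |       1       | 0
Every row is 0, so the formula is a contradiction.

contradiction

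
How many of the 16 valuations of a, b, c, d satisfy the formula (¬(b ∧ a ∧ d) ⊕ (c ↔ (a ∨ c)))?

4

a  b  c  d  |  (b ∧ a ∧ d)  ¬(b ∧ a ∧ d)  (a ∨ c)  (c ↔ (a ∨ c))  (¬(b ∧ a ∧ d) ⊕ (c ↔ (a ∨ c)))
T  T  T  T  |       T            F           T           T                      T               
T  T  T  F  |       F            T           T           T                      F               
T  T  F  T  |       T            F           T           F                      F               
T  T  F  F  |       F            T           T           F                      T               
T  F  T  T  |       F            T           T           T                      F               
T  F  T  F  |       F            T           T           T                      F               
T  F  F  T  |       F            T           T           F                      T               
T  F  F  F  |       F            T           T           F                      T               
F  T  T  T  |       F            T           T           T                      F               
F  T  T  F  |       F            T           T           T                      F               
F  T  F  T  |       F            T           F           T                      F               
F  T  F  F  |       F            T           F           T                      F               
F  F  T  T  |       F            T           T           T                      F               
F  F  T  F  |       F            T           T           T                      F               
F  F  F  T  |       F            T           F           T                      F               
F  F  F  F  |       F            T           F           T                      F               
The formula is true on 4 of the 16 rows.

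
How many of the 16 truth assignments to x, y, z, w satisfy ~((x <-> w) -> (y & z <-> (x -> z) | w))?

x  y  z  w     (x <-> w)  (y & z)  (x -> z)  ((x -> z) | w)  ((y & z) <-> ((x -> z) | w))  φ
F  F  F  F         T         F        T            T                      F                T
F  F  F  T         F         F        T            T                      F                F
F  F  T  F         T         F        T            T                      F                T
F  F  T  T         F         F        T            T                      F                F
F  T  F  F         T         F        T            T                      F                T
F  T  F  T         F         F        T            T                      F                F
F  T  T  F         T         T        T            T                      T                F
F  T  T  T         F         T        T            T                      T                F
T  F  F  F         F         F        F            F                      T                F
T  F  F  T         T         F        F            T                      F                T
T  F  T  F         F         F        T            T                      F                F
T  F  T  T         T         F        T            T                      F                T
T  T  F  F         F         F        F            F                      T                F
T  T  F  T         T         F        F            T                      F                T
T  T  T  F         F         T        T            T                      T                F
T  T  T  T         T         T        T            T                      T                F
The formula is true on 6 of the 16 rows.

6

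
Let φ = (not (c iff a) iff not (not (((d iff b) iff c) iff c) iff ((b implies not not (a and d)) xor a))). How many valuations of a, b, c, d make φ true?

a  b  c  d  |  (c iff a)  not (c iff a)  (d iff b)  ((d iff b) iff c)  (((d iff b) iff c) iff c)  (a and d)  not (a and d)  not not (a and d)  φ
1  1  1  1  |      1            0            1              1                      1                  1            0                1          1
1  1  1  0  |      1            0            0              0                      0                  0            1                0          1
1  1  0  1  |      0            1            1              0                      1                  1            0                1          0
1  1  0  0  |      0            1            0              1                      0                  0            1                0          0
1  0  1  1  |      1            0            0              0                      0                  1            0                1          0
1  0  1  0  |      1            0            1              1                      1                  0            1                0          1
1  0  0  1  |      0            1            0              1                      0                  1            0                1          1
1  0  0  0  |      0            1            1              0                      1                  0            1                0          0
0  1  1  1  |      0            1            1              1                      1                  0            1                0          0
0  1  1  0  |      0            1            0              0                      0                  0            1                0          1
0  1  0  1  |      1            0            1              0                      1                  0            1                0          1
0  1  0  0  |      1            0            0              1                      0                  0            1                0          0
0  0  1  1  |      0            1            0              0                      0                  0            1                0          0
0  0  1  0  |      0            1            1              1                      1                  0            1                0          1
0  0  0  1  |      1            0            0              1                      0                  0            1                0          1
0  0  0  0  |      1            0            1              0                      1                  0            1                0          0
The formula is true on 8 of the 16 rows.

8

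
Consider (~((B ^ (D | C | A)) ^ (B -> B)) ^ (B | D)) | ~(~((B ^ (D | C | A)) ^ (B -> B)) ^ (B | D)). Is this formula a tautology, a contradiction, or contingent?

A | B | C | D | φ
- | - | - | - | -
T | T | T | T | T
T | T | T | F | T
T | T | F | T | T
T | T | F | F | T
T | F | T | T | T
T | F | T | F | T
T | F | F | T | T
T | F | F | F | T
F | T | T | T | T
F | T | T | F | T
F | T | F | T | T
F | T | F | F | T
F | F | T | T | T
F | F | T | F | T
F | F | F | T | T
F | F | F | F | T
Every row is T, so the formula is a tautology.

tautology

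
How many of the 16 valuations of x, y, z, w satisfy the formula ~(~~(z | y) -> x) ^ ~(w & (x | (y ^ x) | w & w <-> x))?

6

x  y  z  w     (z | y)  ~(z | y)  ~~(z | y)  (~~(z | y) -> x)  ~(~~(z | y) -> x)  (y ^ x)  (w & w)  ((y ^ x) | (w & w))  (x | ((y ^ x) | (w & w)))  φ
T  T  T  T        T        F          T             T                  F             F        T              T                       T              F
T  T  T  F        T        F          T             T                  F             F        F              F                       T              T
T  T  F  T        T        F          T             T                  F             F        T              T                       T              F
T  T  F  F        T        F          T             T                  F             F        F              F                       T              T
T  F  T  T        T        F          T             T                  F             T        T              T                       T              F
T  F  T  F        T        F          T             T                  F             T        F              T                       T              T
T  F  F  T        F        T          F             T                  F             T        T              T                       T              F
T  F  F  F        F        T          F             T                  F             T        F              T                       T              T
F  T  T  T        T        F          T             F                  T             T        T              T                       T              F
F  T  T  F        T        F          T             F                  T             T        F              T                       T              F
F  T  F  T        T        F          T             F                  T             T        T              T                       T              F
F  T  F  F        T        F          T             F                  T             T        F              T                       T              F
F  F  T  T        T        F          T             F                  T             F        T              T                       T              F
F  F  T  F        T        F          T             F                  T             F        F              F                       F              F
F  F  F  T        F        T          F             T                  F             F        T              T                       T              T
F  F  F  F        F        T          F             T                  F             F        F              F                       F              T
The formula is true on 6 of the 16 rows.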